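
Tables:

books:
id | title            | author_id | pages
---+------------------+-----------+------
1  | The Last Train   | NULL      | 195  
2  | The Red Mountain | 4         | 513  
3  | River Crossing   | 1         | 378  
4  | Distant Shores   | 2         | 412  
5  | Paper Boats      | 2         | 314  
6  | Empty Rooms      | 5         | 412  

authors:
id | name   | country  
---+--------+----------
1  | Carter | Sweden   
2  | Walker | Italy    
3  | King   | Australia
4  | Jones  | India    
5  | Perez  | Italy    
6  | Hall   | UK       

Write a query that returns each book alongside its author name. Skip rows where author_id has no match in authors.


INNER JOIN keeps only books rows whose author_id matches an id in authors. Walk through each book:
  - book 1 (The Last Train): author_id=NULL, no match -> dropped
  - book 2 (The Red Mountain): author_id=4 -> matches Jones
  - book 3 (River Crossing): author_id=1 -> matches Carter
  - book 4 (Distant Shores): author_id=2 -> matches Walker
  - book 5 (Paper Boats): author_id=2 -> matches Walker
  - book 6 (Empty Rooms): author_id=5 -> matches Perez
So 1 of 6 rows is dropped.

SQL:
SELECT a.title, b.name AS author
FROM books a
INNER JOIN authors b ON a.author_id = b.id

Result:
title            | author
-----------------+-------
The Red Mountain | Jones 
River Crossing   | Carter
Distant Shores   | Walker
Paper Boats      | Walker
Empty Rooms      | Perez 


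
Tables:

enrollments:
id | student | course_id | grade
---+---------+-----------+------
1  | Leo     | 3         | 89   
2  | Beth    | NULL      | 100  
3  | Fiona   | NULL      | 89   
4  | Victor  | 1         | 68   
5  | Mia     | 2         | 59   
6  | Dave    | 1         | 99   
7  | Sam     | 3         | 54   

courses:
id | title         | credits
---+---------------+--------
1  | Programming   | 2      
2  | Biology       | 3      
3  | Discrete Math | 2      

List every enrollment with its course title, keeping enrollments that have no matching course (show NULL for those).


LEFT JOIN keeps every row from enrollments (the left table); where course_id has no match in courses, the course columns become NULL. Walk through each enrollment:
  - enrollment 1 (Leo): course_id=3 -> matches Discrete Math
  - enrollment 2 (Beth): course_id=NULL, no match -> kept with NULL
  - enrollment 3 (Fiona): course_id=NULL, no match -> kept with NULL
  - enrollment 4 (Victor): course_id=1 -> matches Programming
  - enrollment 5 (Mia): course_id=2 -> matches Biology
  - enrollment 6 (Dave): course_id=1 -> matches Programming
  - enrollment 7 (Sam): course_id=3 -> matches Discrete Math
All 7 rows appear; 2 have NULL course.

SQL:
SELECT a.student, b.title AS course
FROM enrollments a
LEFT JOIN courses b ON a.course_id = b.id

Result:
student | course       
--------+--------------
Leo     | Discrete Math
Beth    | NULL         
Fiona   | NULL         
Victor  | Programming  
Mia     | Biology      
Dave    | Programming  
Sam     | Discrete Math


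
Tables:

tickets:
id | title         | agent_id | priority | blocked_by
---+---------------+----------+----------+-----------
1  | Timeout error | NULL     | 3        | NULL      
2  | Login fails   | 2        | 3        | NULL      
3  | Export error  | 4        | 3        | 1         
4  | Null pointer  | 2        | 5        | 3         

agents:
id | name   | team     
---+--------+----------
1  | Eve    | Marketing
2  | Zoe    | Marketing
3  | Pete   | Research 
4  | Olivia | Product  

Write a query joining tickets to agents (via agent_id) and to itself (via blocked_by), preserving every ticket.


Two LEFT JOINs from the same base table tickets: one to agents via agent_id, one to tickets itself via blocked_by. Both are LEFT so every ticket is preserved.
Match against agents:
  - ticket 1 (Timeout error): agent_id=NULL, no match -> kept with NULL
  - ticket 2 (Login fails): agent_id=2 -> matches Zoe
  - ticket 3 (Export error): agent_id=4 -> matches Olivia
  - ticket 4 (Null pointer): agent_id=2 -> matches Zoe
Match against tickets (self):
  - ticket 1 (Timeout error): blocked_by=NULL -> NULL
  - ticket 2 (Login fails): blocked_by=NULL -> NULL
  - ticket 3 (Export error): blocked_by=1 -> Timeout error
  - ticket 4 (Null pointer): blocked_by=3 -> Export error

SQL:
SELECT a.title, b.name AS agent, c.title AS blocked_by
FROM tickets a
LEFT JOIN agents b ON a.agent_id = b.id
LEFT JOIN tickets c ON a.blocked_by = c.id

Result:
title         | agent  | blocked_by   
--------------+--------+--------------
Timeout error | NULL   | NULL         
Login fails   | Zoe    | NULL         
Export error  | Olivia | Timeout error
Null pointer  | Zoe    | Export error 


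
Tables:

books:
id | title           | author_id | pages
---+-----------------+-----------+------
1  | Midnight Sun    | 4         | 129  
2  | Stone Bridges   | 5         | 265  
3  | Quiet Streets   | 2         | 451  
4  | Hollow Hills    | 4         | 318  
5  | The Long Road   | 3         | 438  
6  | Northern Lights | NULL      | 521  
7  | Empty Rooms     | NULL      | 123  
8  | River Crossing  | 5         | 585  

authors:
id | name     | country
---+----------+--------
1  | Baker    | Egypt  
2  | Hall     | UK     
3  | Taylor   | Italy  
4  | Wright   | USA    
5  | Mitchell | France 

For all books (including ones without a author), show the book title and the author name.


LEFT JOIN keeps every row from books (the left table); where author_id has no match in authors, the author columns become NULL. Walk through each book:
  - book 1 (Midnight Sun): author_id=4 -> matches Wright
  - book 2 (Stone Bridges): author_id=5 -> matches Mitchell
  - book 3 (Quiet Streets): author_id=2 -> matches Hall
  - book 4 (Hollow Hills): author_id=4 -> matches Wright
  - book 5 (The Long Road): author_id=3 -> matches Taylor
  - book 6 (Northern Lights): author_id=NULL, no match -> kept with NULL
  - book 7 (Empty Rooms): author_id=NULL, no match -> kept with NULL
  - book 8 (River Crossing): author_id=5 -> matches Mitchell
All 8 rows appear; 2 have NULL author.

SQL:
SELECT a.title, b.name AS author
FROM books a
LEFT JOIN authors b ON a.author_id = b.id

Result:
title           | author  
----------------+---------
Midnight Sun    | Wright  
Stone Bridges   | Mitchell
Quiet Streets   | Hall    
Hollow Hills    | Wright  
The Long Road   | Taylor  
Northern Lights | NULL    
Empty Rooms     | NULL    
River Crossing  | Mitchell


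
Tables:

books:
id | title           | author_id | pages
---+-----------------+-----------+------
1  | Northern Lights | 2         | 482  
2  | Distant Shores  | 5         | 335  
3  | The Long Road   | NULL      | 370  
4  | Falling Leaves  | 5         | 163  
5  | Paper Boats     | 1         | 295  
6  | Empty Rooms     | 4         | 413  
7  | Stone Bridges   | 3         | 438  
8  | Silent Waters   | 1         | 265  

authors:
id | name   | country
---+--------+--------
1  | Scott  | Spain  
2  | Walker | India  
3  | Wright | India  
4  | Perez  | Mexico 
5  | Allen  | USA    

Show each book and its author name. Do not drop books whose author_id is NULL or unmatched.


LEFT JOIN keeps every row from books (the left table); where author_id has no match in authors, the author columns become NULL. Walk through each book:
  - book 1 (Northern Lights): author_id=2 -> matches Walker
  - book 2 (Distant Shores): author_id=5 -> matches Allen
  - book 3 (The Long Road): author_id=NULL, no match -> kept with NULL
  - book 4 (Falling Leaves): author_id=5 -> matches Allen
  - book 5 (Paper Boats): author_id=1 -> matches Scott
  - book 6 (Empty Rooms): author_id=4 -> matches Perez
  - book 7 (Stone Bridges): author_id=3 -> matches Wright
  - book 8 (Silent Waters): author_id=1 -> matches Scott
All 8 rows appear; 1 has NULL author.

SQL:
SELECT a.title, b.name AS author
FROM books a
LEFT JOIN authors b ON a.author_id = b.id

Result:
title           | author
----------------+-------
Northern Lights | Walker
Distant Shores  | Allen 
The Long Road   | NULL  
Falling Leaves  | Allen 
Paper Boats     | Scott 
Empty Rooms     | Perez 
Stone Bridges   | Wright
Silent Waters   | Scott 


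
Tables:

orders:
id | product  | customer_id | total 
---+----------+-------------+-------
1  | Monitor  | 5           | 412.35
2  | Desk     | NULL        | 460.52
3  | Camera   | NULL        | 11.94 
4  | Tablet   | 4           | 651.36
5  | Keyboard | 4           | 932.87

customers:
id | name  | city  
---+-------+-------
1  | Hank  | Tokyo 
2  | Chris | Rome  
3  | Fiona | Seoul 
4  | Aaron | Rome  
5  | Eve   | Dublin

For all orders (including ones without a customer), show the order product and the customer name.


LEFT JOIN keeps every row from orders (the left table); where customer_id has no match in customers, the customer columns become NULL. Walk through each order:
  - order 1 (Monitor): customer_id=5 -> matches Eve
  - order 2 (Desk): customer_id=NULL, no match -> kept with NULL
  - order 3 (Camera): customer_id=NULL, no match -> kept with NULL
  - order 4 (Tablet): customer_id=4 -> matches Aaron
  - order 5 (Keyboard): customer_id=4 -> matches Aaron
All 5 rows appear; 2 have NULL customer.

SQL:
SELECT a.product, b.name AS customer
FROM orders a
LEFT JOIN customers b ON a.customer_id = b.id

Result:
product  | customer
---------+---------
Monitor  | Eve     
Desk     | NULL    
Camera   | NULL    
Tablet   | Aaron   
Keyboard | Aaron   


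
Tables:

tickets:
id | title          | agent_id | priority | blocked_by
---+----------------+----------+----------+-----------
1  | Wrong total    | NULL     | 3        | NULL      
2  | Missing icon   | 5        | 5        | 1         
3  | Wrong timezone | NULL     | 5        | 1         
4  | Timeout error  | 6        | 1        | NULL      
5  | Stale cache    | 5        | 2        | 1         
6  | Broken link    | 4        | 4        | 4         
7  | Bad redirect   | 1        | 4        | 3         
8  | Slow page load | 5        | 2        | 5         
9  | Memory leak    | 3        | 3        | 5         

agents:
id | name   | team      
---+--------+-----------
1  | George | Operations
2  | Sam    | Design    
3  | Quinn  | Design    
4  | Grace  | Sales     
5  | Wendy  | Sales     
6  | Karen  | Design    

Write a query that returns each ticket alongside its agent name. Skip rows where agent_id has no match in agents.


INNER JOIN keeps only tickets rows whose agent_id matches an id in agents. Walk through each ticket:
  - ticket 1 (Wrong total): agent_id=NULL, no match -> dropped
  - ticket 2 (Missing icon): agent_id=5 -> matches Wendy
  - ticket 3 (Wrong timezone): agent_id=NULL, no match -> dropped
  - ticket 4 (Timeout error): agent_id=6 -> matches Karen
  - ticket 5 (Stale cache): agent_id=5 -> matches Wendy
  - ticket 6 (Broken link): agent_id=4 -> matches Grace
  - ticket 7 (Bad redirect): agent_id=1 -> matches George
  - ticket 8 (Slow page load): agent_id=5 -> matches Wendy
  - ticket 9 (Memory leak): agent_id=3 -> matches Quinn
So 2 of 9 rows are dropped.

SQL:
SELECT a.title, b.name AS agent
FROM tickets a
INNER JOIN agents b ON a.agent_id = b.id

Result:
title          | agent 
---------------+-------
Missing icon   | Wendy 
Timeout error  | Karen 
Stale cache    | Wendy 
Broken link    | Grace 
Bad redirect   | George
Slow page load | Wendy 
Memory leak    | Quinn 


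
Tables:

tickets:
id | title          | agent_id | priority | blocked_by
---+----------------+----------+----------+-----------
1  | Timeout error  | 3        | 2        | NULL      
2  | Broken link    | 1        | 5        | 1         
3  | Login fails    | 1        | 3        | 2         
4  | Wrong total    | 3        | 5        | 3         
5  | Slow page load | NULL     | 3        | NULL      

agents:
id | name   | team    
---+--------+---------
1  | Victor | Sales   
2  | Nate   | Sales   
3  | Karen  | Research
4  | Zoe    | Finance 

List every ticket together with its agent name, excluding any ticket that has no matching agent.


INNER JOIN keeps only tickets rows whose agent_id matches an id in agents. Walk through each ticket:
  - ticket 1 (Timeout error): agent_id=3 -> matches Karen
  - ticket 2 (Broken link): agent_id=1 -> matches Victor
  - ticket 3 (Login fails): agent_id=1 -> matches Victor
  - ticket 4 (Wrong total): agent_id=3 -> matches Karen
  - ticket 5 (Slow page load): agent_id=NULL, no match -> dropped
So 1 of 5 rows is dropped.

SQL:
SELECT a.title, b.name AS agent
FROM tickets a
INNER JOIN agents b ON a.agent_id = b.id

Result:
title         | agent 
--------------+-------
Timeout error | Karen 
Broken link   | Victor
Login fails   | Victor
Wrong total   | Karen 


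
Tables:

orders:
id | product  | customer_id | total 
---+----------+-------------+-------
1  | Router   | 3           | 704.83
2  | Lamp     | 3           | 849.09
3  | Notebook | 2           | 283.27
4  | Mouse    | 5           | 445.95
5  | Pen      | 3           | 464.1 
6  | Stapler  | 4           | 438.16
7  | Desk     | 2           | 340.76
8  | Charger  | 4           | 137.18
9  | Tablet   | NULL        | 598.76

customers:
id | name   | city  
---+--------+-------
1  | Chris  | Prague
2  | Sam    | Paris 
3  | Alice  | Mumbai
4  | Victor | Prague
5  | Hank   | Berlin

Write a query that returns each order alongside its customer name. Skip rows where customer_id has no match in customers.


INNER JOIN keeps only orders rows whose customer_id matches an id in customers. Walk through each order:
  - order 1 (Router): customer_id=3 -> matches Alice
  - order 2 (Lamp): customer_id=3 -> matches Alice
  - order 3 (Notebook): customer_id=2 -> matches Sam
  - order 4 (Mouse): customer_id=5 -> matches Hank
  - order 5 (Pen): customer_id=3 -> matches Alice
  - order 6 (Stapler): customer_id=4 -> matches Victor
  - order 7 (Desk): customer_id=2 -> matches Sam
  - order 8 (Charger): customer_id=4 -> matches Victor
  - order 9 (Tablet): customer_id=NULL, no match -> dropped
So 1 of 9 rows is dropped.

SQL:
SELECT a.product, b.name AS customer
FROM orders a
INNER JOIN customers b ON a.customer_id = b.id

Result:
product  | customer
---------+---------
Router   | Alice   
Lamp     | Alice   
Notebook | Sam     
Mouse    | Hank    
Pen      | Alice   
Stapler  | Victor  
Desk     | Sam     
Charger  | Victor  


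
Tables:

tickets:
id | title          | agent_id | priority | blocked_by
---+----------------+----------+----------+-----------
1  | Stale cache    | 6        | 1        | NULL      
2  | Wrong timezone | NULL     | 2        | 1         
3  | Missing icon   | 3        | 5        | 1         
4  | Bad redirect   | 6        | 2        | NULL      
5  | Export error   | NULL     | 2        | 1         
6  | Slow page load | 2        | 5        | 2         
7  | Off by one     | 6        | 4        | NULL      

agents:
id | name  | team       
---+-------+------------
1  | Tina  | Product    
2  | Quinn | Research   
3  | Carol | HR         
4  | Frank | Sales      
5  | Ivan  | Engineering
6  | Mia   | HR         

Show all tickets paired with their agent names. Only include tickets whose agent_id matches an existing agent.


INNER JOIN keeps only tickets rows whose agent_id matches an id in agents. Walk through each ticket:
  - ticket 1 (Stale cache): agent_id=6 -> matches Mia
  - ticket 2 (Wrong timezone): agent_id=NULL, no match -> dropped
  - ticket 3 (Missing icon): agent_id=3 -> matches Carol
  - ticket 4 (Bad redirect): agent_id=6 -> matches Mia
  - ticket 5 (Export error): agent_id=NULL, no match -> dropped
  - ticket 6 (Slow page load): agent_id=2 -> matches Quinn
  - ticket 7 (Off by one): agent_id=6 -> matches Mia
So 2 of 7 rows are dropped.

SQL:
SELECT a.title, b.name AS agent
FROM tickets a
INNER JOIN agents b ON a.agent_id = b.id

Result:
title          | agent
---------------+------
Stale cache    | Mia  
Missing icon   | Carol
Bad redirect   | Mia  
Slow page load | Quinn
Off by one     | Mia  


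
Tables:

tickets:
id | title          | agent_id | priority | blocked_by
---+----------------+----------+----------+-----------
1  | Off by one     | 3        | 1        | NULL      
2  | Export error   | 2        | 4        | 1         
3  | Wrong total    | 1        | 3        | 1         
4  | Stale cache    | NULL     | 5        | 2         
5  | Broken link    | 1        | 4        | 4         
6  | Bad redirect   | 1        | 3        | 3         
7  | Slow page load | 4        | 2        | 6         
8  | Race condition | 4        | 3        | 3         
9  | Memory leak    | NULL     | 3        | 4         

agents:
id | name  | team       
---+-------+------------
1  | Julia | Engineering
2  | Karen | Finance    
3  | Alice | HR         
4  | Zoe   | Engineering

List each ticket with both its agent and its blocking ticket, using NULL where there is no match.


Two LEFT JOINs from the same base table tickets: one to agents via agent_id, one to tickets itself via blocked_by. Both are LEFT so every ticket is preserved.
Match against agents:
  - ticket 1 (Off by one): agent_id=3 -> matches Alice
  - ticket 2 (Export error): agent_id=2 -> matches Karen
  - ticket 3 (Wrong total): agent_id=1 -> matches Julia
  - ticket 4 (Stale cache): agent_id=NULL, no match -> kept with NULL
  - ticket 5 (Broken link): agent_id=1 -> matches Julia
  - ticket 6 (Bad redirect): agent_id=1 -> matches Julia
  - ticket 7 (Slow page load): agent_id=4 -> matches Zoe
  - ticket 8 (Race condition): agent_id=4 -> matches Zoe
  - ticket 9 (Memory leak): agent_id=NULL, no match -> kept with NULL
Match against tickets (self):
  - ticket 1 (Off by one): blocked_by=NULL -> NULL
  - ticket 2 (Export error): blocked_by=1 -> Off by one
  - ticket 3 (Wrong total): blocked_by=1 -> Off by one
  - ticket 4 (Stale cache): blocked_by=2 -> Export error
  - ticket 5 (Broken link): blocked_by=4 -> Stale cache
  - ticket 6 (Bad redirect): blocked_by=3 -> Wrong total
  - ticket 7 (Slow page load): blocked_by=6 -> Bad redirect
  - ticket 8 (Race condition): blocked_by=3 -> Wrong total
  - ticket 9 (Memory leak): blocked_by=4 -> Stale cache

SQL:
SELECT a.title, b.name AS agent, c.title AS blocked_by
FROM tickets a
LEFT JOIN agents b ON a.agent_id = b.id
LEFT JOIN tickets c ON a.blocked_by = c.id

Result:
title          | agent | blocked_by  
---------------+-------+-------------
Off by one     | Alice | NULL        
Export error   | Karen | Off by one  
Wrong total    | Julia | Off by one  
Stale cache    | NULL  | Export error
Broken link    | Julia | Stale cache 
Bad redirect   | Julia | Wrong total 
Slow page load | Zoe   | Bad redirect
Race condition | Zoe   | Wrong total 
Memory leak    | NULL  | Stale cache 


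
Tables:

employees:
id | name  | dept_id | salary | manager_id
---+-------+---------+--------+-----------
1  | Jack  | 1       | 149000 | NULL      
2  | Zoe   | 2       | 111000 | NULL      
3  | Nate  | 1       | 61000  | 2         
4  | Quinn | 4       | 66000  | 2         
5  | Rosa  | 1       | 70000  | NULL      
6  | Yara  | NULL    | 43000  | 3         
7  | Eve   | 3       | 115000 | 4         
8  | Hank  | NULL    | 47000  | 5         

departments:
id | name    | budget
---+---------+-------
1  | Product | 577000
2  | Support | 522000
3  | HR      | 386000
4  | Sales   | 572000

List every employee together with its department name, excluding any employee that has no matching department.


INNER JOIN keeps only employees rows whose dept_id matches an id in departments. Walk through each employee:
  - employee 1 (Jack): dept_id=1 -> matches Product
  - employee 2 (Zoe): dept_id=2 -> matches Support
  - employee 3 (Nate): dept_id=1 -> matches Product
  - employee 4 (Quinn): dept_id=4 -> matches Sales
  - employee 5 (Rosa): dept_id=1 -> matches Product
  - employee 6 (Yara): dept_id=NULL, no match -> dropped
  - employee 7 (Eve): dept_id=3 -> matches HR
  - employee 8 (Hank): dept_id=NULL, no match -> dropped
So 2 of 8 rows are dropped.

SQL:
SELECT a.name, b.name AS department
FROM employees a
INNER JOIN departments b ON a.dept_id = b.id

Result:
name  | department
------+-----------
Jack  | Product   
Zoe   | Support   
Nate  | Product   
Quinn | Sales     
Rosa  | Product   
Eve   | HR        


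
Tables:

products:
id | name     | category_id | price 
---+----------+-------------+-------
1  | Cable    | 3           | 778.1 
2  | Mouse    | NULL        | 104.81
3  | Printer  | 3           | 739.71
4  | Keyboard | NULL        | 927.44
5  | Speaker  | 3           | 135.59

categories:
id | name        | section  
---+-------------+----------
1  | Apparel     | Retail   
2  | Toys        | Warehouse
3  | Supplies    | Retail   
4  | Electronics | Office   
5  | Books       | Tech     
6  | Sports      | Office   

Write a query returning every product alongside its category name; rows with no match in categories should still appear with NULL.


LEFT JOIN keeps every row from products (the left table); where category_id has no match in categories, the category columns become NULL. Walk through each product:
  - product 1 (Cable): category_id=3 -> matches Supplies
  - product 2 (Mouse): category_id=NULL, no match -> kept with NULL
  - product 3 (Printer): category_id=3 -> matches Supplies
  - product 4 (Keyboard): category_id=NULL, no match -> kept with NULL
  - product 5 (Speaker): category_id=3 -> matches Supplies
All 5 rows appear; 2 have NULL category.

SQL:
SELECT a.name, b.name AS category
FROM products a
LEFT JOIN categories b ON a.category_id = b.id

Result:
name     | category
---------+---------
Cable    | Supplies
Mouse    | NULL    
Printer  | Supplies
Keyboard | NULL    
Speaker  | Supplies


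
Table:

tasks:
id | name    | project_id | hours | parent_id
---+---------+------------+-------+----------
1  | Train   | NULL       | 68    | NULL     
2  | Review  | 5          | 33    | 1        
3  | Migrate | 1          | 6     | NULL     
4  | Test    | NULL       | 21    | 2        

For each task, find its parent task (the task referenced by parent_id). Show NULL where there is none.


This is a self-join: tasks is joined to a second copy of itself, matching each row's parent_id to another row's id. Use LEFT JOIN so rows with parent_id=NULL are kept.
  - task 1 (Train): parent_id=NULL -> NULL
  - task 2 (Review): parent_id=1 -> Train
  - task 3 (Migrate): parent_id=NULL -> NULL
  - task 4 (Test): parent_id=2 -> Review

SQL:
SELECT a.name AS item, b.name AS parent
FROM tasks a
LEFT JOIN tasks b ON a.parent_id = b.id

Result:
item    | parent
--------+-------
Train   | NULL  
Review  | Train 
Migrate | NULL  
Test    | Review


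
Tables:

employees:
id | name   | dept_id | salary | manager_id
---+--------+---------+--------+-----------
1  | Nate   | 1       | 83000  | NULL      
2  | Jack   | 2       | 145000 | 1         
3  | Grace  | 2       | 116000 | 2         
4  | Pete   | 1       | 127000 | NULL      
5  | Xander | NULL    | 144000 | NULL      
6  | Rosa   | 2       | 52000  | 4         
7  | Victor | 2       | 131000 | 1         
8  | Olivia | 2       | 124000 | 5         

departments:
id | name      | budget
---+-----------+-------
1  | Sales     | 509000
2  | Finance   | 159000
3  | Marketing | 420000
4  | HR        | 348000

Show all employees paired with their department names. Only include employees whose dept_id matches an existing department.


INNER JOIN keeps only employees rows whose dept_id matches an id in departments. Walk through each employee:
  - employee 1 (Nate): dept_id=1 -> matches Sales
  - employee 2 (Jack): dept_id=2 -> matches Finance
  - employee 3 (Grace): dept_id=2 -> matches Finance
  - employee 4 (Pete): dept_id=1 -> matches Sales
  - employee 5 (Xander): dept_id=NULL, no match -> dropped
  - employee 6 (Rosa): dept_id=2 -> matches Finance
  - employee 7 (Victor): dept_id=2 -> matches Finance
  - employee 8 (Olivia): dept_id=2 -> matches Finance
So 1 of 8 rows is dropped.

SQL:
SELECT a.name, b.name AS department
FROM employees a
INNER JOIN departments b ON a.dept_id = b.id

Result:
name   | department
-------+-----------
Nate   | Sales     
Jack   | Finance   
Grace  | Finance   
Pete   | Sales     
Rosa   | Finance   
Victor | Finance   
Olivia | Finance   


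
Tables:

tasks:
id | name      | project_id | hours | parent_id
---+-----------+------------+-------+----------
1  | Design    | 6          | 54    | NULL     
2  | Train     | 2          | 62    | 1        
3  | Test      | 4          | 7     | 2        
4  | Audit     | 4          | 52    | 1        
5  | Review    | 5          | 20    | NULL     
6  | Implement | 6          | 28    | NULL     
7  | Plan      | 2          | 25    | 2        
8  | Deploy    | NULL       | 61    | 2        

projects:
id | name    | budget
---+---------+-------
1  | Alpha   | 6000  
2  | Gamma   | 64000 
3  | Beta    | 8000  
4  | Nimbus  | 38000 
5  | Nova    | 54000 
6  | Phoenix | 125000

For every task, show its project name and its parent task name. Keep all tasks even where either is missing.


Two LEFT JOINs from the same base table tasks: one to projects via project_id, one to tasks itself via parent_id. Both are LEFT so every task is preserved.
Match against projects:
  - task 1 (Design): project_id=6 -> matches Phoenix
  - task 2 (Train): project_id=2 -> matches Gamma
  - task 3 (Test): project_id=4 -> matches Nimbus
  - task 4 (Audit): project_id=4 -> matches Nimbus
  - task 5 (Review): project_id=5 -> matches Nova
  - task 6 (Implement): project_id=6 -> matches Phoenix
  - task 7 (Plan): project_id=2 -> matches Gamma
  - task 8 (Deploy): project_id=NULL, no match -> kept with NULL
Match against tasks (self):
  - task 1 (Design): parent_id=NULL -> NULL
  - task 2 (Train): parent_id=1 -> Design
  - task 3 (Test): parent_id=2 -> Train
  - task 4 (Audit): parent_id=1 -> Design
  - task 5 (Review): parent_id=NULL -> NULL
  - task 6 (Implement): parent_id=NULL -> NULL
  - task 7 (Plan): parent_id=2 -> Train
  - task 8 (Deploy): parent_id=2 -> Train

SQL:
SELECT a.name, b.name AS project, c.name AS parent
FROM tasks a
LEFT JOIN projects b ON a.project_id = b.id
LEFT JOIN tasks c ON a.parent_id = c.id

Result:
name      | project | parent
----------+---------+-------
Design    | Phoenix | NULL  
Train     | Gamma   | Design
Test      | Nimbus  | Train 
Audit     | Nimbus  | Design
Review    | Nova    | NULL  
Implement | Phoenix | NULL  
Plan      | Gamma   | Train 
Deploy    | NULL    | Train 


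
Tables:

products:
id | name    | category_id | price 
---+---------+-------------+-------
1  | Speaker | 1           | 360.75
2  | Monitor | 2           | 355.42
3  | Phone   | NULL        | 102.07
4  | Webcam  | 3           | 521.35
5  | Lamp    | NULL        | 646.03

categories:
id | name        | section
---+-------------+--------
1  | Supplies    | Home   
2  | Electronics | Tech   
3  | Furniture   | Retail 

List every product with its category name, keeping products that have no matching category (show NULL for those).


LEFT JOIN keeps every row from products (the left table); where category_id has no match in categories, the category columns become NULL. Walk through each product:
  - product 1 (Speaker): category_id=1 -> matches Supplies
  - product 2 (Monitor): category_id=2 -> matches Electronics
  - product 3 (Phone): category_id=NULL, no match -> kept with NULL
  - product 4 (Webcam): category_id=3 -> matches Furniture
  - product 5 (Lamp): category_id=NULL, no match -> kept with NULL
All 5 rows appear; 2 have NULL category.

SQL:
SELECT a.name, b.name AS category
FROM products a
LEFT JOIN categories b ON a.category_id = b.id

Result:
name    | category   
--------+------------
Speaker | Supplies   
Monitor | Electronics
Phone   | NULL       
Webcam  | Furniture  
Lamp    | NULL       


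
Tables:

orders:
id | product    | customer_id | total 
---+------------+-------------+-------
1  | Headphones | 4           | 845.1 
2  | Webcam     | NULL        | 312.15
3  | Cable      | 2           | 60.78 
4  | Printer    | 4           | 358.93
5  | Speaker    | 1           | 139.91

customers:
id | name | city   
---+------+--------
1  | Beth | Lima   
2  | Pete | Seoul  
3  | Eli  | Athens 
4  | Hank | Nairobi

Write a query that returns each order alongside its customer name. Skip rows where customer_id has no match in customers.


INNER JOIN keeps only orders rows whose customer_id matches an id in customers. Walk through each order:
  - order 1 (Headphones): customer_id=4 -> matches Hank
  - order 2 (Webcam): customer_id=NULL, no match -> dropped
  - order 3 (Cable): customer_id=2 -> matches Pete
  - order 4 (Printer): customer_id=4 -> matches Hank
  - order 5 (Speaker): customer_id=1 -> matches Beth
So 1 of 5 rows is dropped.

SQL:
SELECT a.product, b.name AS customer
FROM orders a
INNER JOIN customers b ON a.customer_id = b.id

Result:
product    | customer
-----------+---------
Headphones | Hank    
Cable      | Pete    
Printer    | Hank    
Speaker    | Beth    


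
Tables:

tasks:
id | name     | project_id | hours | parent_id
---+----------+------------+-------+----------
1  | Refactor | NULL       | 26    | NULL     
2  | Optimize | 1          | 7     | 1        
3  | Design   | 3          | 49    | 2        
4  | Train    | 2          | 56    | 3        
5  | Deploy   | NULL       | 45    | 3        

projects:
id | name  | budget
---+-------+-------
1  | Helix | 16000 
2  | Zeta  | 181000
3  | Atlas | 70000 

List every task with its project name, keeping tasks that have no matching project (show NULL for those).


LEFT JOIN keeps every row from tasks (the left table); where project_id has no match in projects, the project columns become NULL. Walk through each task:
  - task 1 (Refactor): project_id=NULL, no match -> kept with NULL
  - task 2 (Optimize): project_id=1 -> matches Helix
  - task 3 (Design): project_id=3 -> matches Atlas
  - task 4 (Train): project_id=2 -> matches Zeta
  - task 5 (Deploy): project_id=NULL, no match -> kept with NULL
All 5 rows appear; 2 have NULL project.

SQL:
SELECT a.name, b.name AS project
FROM tasks a
LEFT JOIN projects b ON a.project_id = b.id

Result:
name     | project
---------+--------
Refactor | NULL   
Optimize | Helix  
Design   | Atlas  
Train    | Zeta   
Deploy   | NULL   


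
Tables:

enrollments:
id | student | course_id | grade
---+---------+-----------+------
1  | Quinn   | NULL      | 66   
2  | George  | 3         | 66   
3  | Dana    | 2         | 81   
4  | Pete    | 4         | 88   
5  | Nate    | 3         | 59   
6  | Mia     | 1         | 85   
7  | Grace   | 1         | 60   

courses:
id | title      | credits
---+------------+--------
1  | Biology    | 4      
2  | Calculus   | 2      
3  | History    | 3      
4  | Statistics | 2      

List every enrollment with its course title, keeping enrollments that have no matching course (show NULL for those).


LEFT JOIN keeps every row from enrollments (the left table); where course_id has no match in courses, the course columns become NULL. Walk through each enrollment:
  - enrollment 1 (Quinn): course_id=NULL, no match -> kept with NULL
  - enrollment 2 (George): course_id=3 -> matches History
  - enrollment 3 (Dana): course_id=2 -> matches Calculus
  - enrollment 4 (Pete): course_id=4 -> matches Statistics
  - enrollment 5 (Nate): course_id=3 -> matches History
  - enrollment 6 (Mia): course_id=1 -> matches Biology
  - enrollment 7 (Grace): course_id=1 -> matches Biology
All 7 rows appear; 1 has NULL course.

SQL:
SELECT a.student, b.title AS course
FROM enrollments a
LEFT JOIN courses b ON a.course_id = b.id

Result:
student | course    
--------+-----------
Quinn   | NULL      
George  | History   
Dana    | Calculus  
Pete    | Statistics
Nate    | History   
Mia     | Biology   
Grace   | Biology   


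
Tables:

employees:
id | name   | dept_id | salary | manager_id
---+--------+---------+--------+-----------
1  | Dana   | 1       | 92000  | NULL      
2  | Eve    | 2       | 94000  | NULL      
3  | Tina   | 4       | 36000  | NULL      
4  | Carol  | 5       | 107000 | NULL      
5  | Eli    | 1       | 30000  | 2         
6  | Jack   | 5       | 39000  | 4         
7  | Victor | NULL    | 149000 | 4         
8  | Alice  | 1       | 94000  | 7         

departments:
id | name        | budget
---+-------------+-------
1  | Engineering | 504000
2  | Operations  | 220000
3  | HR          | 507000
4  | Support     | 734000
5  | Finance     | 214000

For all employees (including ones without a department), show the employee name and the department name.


LEFT JOIN keeps every row from employees (the left table); where dept_id has no match in departments, the department columns become NULL. Walk through each employee:
  - employee 1 (Dana): dept_id=1 -> matches Engineering
  - employee 2 (Eve): dept_id=2 -> matches Operations
  - employee 3 (Tina): dept_id=4 -> matches Support
  - employee 4 (Carol): dept_id=5 -> matches Finance
  - employee 5 (Eli): dept_id=1 -> matches Engineering
  - employee 6 (Jack): dept_id=5 -> matches Finance
  - employee 7 (Victor): dept_id=NULL, no match -> kept with NULL
  - employee 8 (Alice): dept_id=1 -> matches Engineering
All 8 rows appear; 1 has NULL department.

SQL:
SELECT a.name, b.name AS department
FROM employees a
LEFT JOIN departments b ON a.dept_id = b.id

Result:
name   | department 
-------+------------
Dana   | Engineering
Eve    | Operations 
Tina   | Support    
Carol  | Finance    
Eli    | Engineering
Jack   | Finance    
Victor | NULL       
Alice  | Engineering


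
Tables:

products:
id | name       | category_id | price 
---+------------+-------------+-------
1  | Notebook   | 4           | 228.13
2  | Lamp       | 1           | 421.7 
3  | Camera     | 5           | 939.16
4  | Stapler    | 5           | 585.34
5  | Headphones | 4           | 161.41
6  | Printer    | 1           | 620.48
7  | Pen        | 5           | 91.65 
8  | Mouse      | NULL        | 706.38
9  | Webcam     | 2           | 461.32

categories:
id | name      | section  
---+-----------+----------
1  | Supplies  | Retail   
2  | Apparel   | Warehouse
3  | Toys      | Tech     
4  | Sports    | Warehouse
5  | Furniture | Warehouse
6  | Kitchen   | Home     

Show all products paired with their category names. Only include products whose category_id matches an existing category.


INNER JOIN keeps only products rows whose category_id matches an id in categories. Walk through each product:
  - product 1 (Notebook): category_id=4 -> matches Sports
  - product 2 (Lamp): category_id=1 -> matches Supplies
  - product 3 (Camera): category_id=5 -> matches Furniture
  - product 4 (Stapler): category_id=5 -> matches Furniture
  - product 5 (Headphones): category_id=4 -> matches Sports
  - product 6 (Printer): category_id=1 -> matches Supplies
  - product 7 (Pen): category_id=5 -> matches Furniture
  - product 8 (Mouse): category_id=NULL, no match -> dropped
  - product 9 (Webcam): category_id=2 -> matches Apparel
So 1 of 9 rows is dropped.

SQL:
SELECT a.name, b.name AS category
FROM products a
INNER JOIN categories b ON a.category_id = b.id

Result:
name       | category 
-----------+----------
Notebook   | Sports   
Lamp       | Supplies 
Camera     | Furniture
Stapler    | Furniture
Headphones | Sports   
Printer    | Supplies 
Pen        | Furniture
Webcam     | Apparel  


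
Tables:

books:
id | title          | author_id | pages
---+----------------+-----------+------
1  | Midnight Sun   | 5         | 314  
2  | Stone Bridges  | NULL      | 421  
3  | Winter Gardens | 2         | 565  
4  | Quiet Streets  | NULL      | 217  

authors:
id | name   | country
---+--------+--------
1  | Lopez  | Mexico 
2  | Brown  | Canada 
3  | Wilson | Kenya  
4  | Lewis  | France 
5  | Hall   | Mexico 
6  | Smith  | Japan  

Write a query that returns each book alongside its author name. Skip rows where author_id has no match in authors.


INNER JOIN keeps only books rows whose author_id matches an id in authors. Walk through each book:
  - book 1 (Midnight Sun): author_id=5 -> matches Hall
  - book 2 (Stone Bridges): author_id=NULL, no match -> dropped
  - book 3 (Winter Gardens): author_id=2 -> matches Brown
  - book 4 (Quiet Streets): author_id=NULL, no match -> dropped
So 2 of 4 rows are dropped.

SQL:
SELECT a.title, b.name AS author
FROM books a
INNER JOIN authors b ON a.author_id = b.id

Result:
title          | author
---------------+-------
Midnight Sun   | Hall  
Winter Gardens | Brown 


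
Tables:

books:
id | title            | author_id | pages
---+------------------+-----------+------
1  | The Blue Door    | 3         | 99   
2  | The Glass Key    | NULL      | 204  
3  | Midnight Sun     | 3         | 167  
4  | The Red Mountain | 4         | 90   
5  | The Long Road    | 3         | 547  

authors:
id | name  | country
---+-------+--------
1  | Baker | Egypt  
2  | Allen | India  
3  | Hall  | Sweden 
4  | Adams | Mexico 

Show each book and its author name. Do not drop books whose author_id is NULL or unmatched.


LEFT JOIN keeps every row from books (the left table); where author_id has no match in authors, the author columns become NULL. Walk through each book:
  - book 1 (The Blue Door): author_id=3 -> matches Hall
  - book 2 (The Glass Key): author_id=NULL, no match -> kept with NULL
  - book 3 (Midnight Sun): author_id=3 -> matches Hall
  - book 4 (The Red Mountain): author_id=4 -> matches Adams
  - book 5 (The Long Road): author_id=3 -> matches Hall
All 5 rows appear; 1 has NULL author.

SQL:
SELECT a.title, b.name AS author
FROM books a
LEFT JOIN authors b ON a.author_id = b.id

Result:
title            | author
-----------------+-------
The Blue Door    | Hall  
The Glass Key    | NULL  
Midnight Sun     | Hall  
The Red Mountain | Adams 
The Long Road    | Hall  


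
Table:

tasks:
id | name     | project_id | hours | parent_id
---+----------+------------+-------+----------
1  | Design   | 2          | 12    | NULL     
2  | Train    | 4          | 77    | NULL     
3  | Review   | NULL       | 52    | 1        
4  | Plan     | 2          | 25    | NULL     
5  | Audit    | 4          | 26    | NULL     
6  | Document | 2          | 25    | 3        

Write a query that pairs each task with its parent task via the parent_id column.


This is a self-join: tasks is joined to a second copy of itself, matching each row's parent_id to another row's id. Use LEFT JOIN so rows with parent_id=NULL are kept.
  - task 1 (Design): parent_id=NULL -> NULL
  - task 2 (Train): parent_id=NULL -> NULL
  - task 3 (Review): parent_id=1 -> Design
  - task 4 (Plan): parent_id=NULL -> NULL
  - task 5 (Audit): parent_id=NULL -> NULL
  - task 6 (Document): parent_id=3 -> Review

SQL:
SELECT a.name AS item, b.name AS parent
FROM tasks a
LEFT JOIN tasks b ON a.parent_id = b.id

Result:
item     | parent
---------+-------
Design   | NULL  
Train    | NULL  
Review   | Design
Plan     | NULL  
Audit    | NULL  
Document | Review


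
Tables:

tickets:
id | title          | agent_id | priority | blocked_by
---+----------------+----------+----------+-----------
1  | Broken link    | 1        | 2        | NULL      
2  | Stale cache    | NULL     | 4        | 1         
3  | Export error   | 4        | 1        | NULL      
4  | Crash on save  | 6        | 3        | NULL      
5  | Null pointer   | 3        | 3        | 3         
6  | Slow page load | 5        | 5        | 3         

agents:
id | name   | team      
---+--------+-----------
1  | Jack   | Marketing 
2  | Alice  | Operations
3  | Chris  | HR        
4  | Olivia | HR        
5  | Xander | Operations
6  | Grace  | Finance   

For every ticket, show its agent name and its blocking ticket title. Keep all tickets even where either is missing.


Two LEFT JOINs from the same base table tickets: one to agents via agent_id, one to tickets itself via blocked_by. Both are LEFT so every ticket is preserved.
Match against agents:
  - ticket 1 (Broken link): agent_id=1 -> matches Jack
  - ticket 2 (Stale cache): agent_id=NULL, no match -> kept with NULL
  - ticket 3 (Export error): agent_id=4 -> matches Olivia
  - ticket 4 (Crash on save): agent_id=6 -> matches Grace
  - ticket 5 (Null pointer): agent_id=3 -> matches Chris
  - ticket 6 (Slow page load): agent_id=5 -> matches Xander
Match against tickets (self):
  - ticket 1 (Broken link): blocked_by=NULL -> NULL
  - ticket 2 (Stale cache): blocked_by=1 -> Broken link
  - ticket 3 (Export error): blocked_by=NULL -> NULL
  - ticket 4 (Crash on save): blocked_by=NULL -> NULL
  - ticket 5 (Null pointer): blocked_by=3 -> Export error
  - ticket 6 (Slow page load): blocked_by=3 -> Export error

SQL:
SELECT a.title, b.name AS agent, c.title AS blocked_by
FROM tickets a
LEFT JOIN agents b ON a.agent_id = b.id
LEFT JOIN tickets c ON a.blocked_by = c.id

Result:
title          | agent  | blocked_by  
---------------+--------+-------------
Broken link    | Jack   | NULL        
Stale cache    | NULL   | Broken link 
Export error   | Olivia | NULL        
Crash on save  | Grace  | NULL        
Null pointer   | Chris  | Export error
Slow page load | Xander | Export error
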